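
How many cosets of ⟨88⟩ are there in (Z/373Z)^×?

124

Since 88 ∈ (Z/373Z)^×, its order divides φ(373) = 373 − 1 = 372 = 2^2 · 3 · 31.
Divisors of 372: 1, 2, 3, 4, 6, 12, 31, 62, 93, 124, 186, 372.
Compute 88^d (mod 373) for the divisors d until we hit 1:
88^1 ≡ 88 (mod 373)
88^2 ≡ 284 (mod 373)
88^3 ≡ 1 (mod 373) ✓
The order of 88 is 3, so the subgroup it generates has 3 elements.
The index is φ(373) / ord(88) = 372 / 3 = 124.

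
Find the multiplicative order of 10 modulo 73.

8

Since 10 ∈ (Z/73Z)^×, its order divides φ(73) = 73 − 1 = 72 = 2^3 · 3^2.
Divisors of 72: 1, 2, 3, 4, 6, 8, 9, 12, 18, 24, 36, 72.
Evaluate successive powers at the divisors of 72:
10^1 ≡ 10
10^2 ≡ 27
10^3 ≡ 51
10^4 ≡ 72
10^6 ≡ 46
10^8 ≡ 1
Hence ord(10) = 8.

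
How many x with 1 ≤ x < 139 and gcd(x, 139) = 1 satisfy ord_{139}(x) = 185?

φ(139) = 139 − 1 = 138 = 2 · 3 · 23.
(Z/139Z)^× is cyclic (|G| = 138); a cyclic group of order m has exactly φ(d) elements of each order d | m, and none otherwise.
Here 138 is not a multiple of 185, so there are no elements of order 185.

0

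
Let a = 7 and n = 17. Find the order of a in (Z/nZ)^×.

16

ord(7) | φ(17) = 17 − 1 = 16 = 2^4.
Divisors of 16: 1, 2, 4, 8, 16.
Check 7^d mod 17 for each divisor in increasing order:
7^1 ≡ 7 (mod 17)
7^2 ≡ 15 (mod 17)
7^4 ≡ 4 (mod 17)
7^8 ≡ 16 (mod 17)
7^16 ≡ 1 (mod 17) ✓
The smallest such exponent is 16, so the order of 7 is 16.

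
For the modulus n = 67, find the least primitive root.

2

φ(67) = 67 − 1 = 66 = 2 · 3 · 11.
g is a primitive root iff g^(66/q) ≢ 1 (mod 67) for each prime q ∈ {2, 3, 11}.
g = 2: 2^33 ≡ 66; 2^22 ≡ 37; 2^6 ≡ 64 — none is 1, so 2 is a primitive root.
Hence the least primitive root of 67 is 2.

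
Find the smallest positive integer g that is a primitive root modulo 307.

5

φ(307) = 307 − 1 = 306 = 2 · 3^2 · 17.
Test candidates g = 2, 3, … against the prime factors q ∈ {2, 3, 17} of φ(307): g is a generator iff g^(306/q) ≢ 1 for every such q.
g = 2: 2^153 ≡ 306; 2^102 ≡ 1 — hits 1, so not a primitive root.
g = 3: 3^153 ≡ 306; 3^102 ≡ 1 — hits 1, so not a primitive root.
g = 4: 4^153 ≡ 1 — hits 1, so not a primitive root.
g = 5: 5^153 ≡ 306; 5^102 ≡ 289; 5^18 ≡ 81 — none is 1, so 5 is a primitive root.
The smallest primitive root modulo 307 is 5.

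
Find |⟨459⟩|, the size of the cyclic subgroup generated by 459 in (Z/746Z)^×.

31

Since 459 ∈ (Z/746Z)^×, its order divides φ(746) = φ(2)·φ(373) = 1·372 = 372 = 2^2 · 3 · 31.
Divisors of 372: 1, 2, 3, 4, 6, 12, 31, 62, 93, 124, 186, 372.
Check 459^d mod 746 for each divisor in increasing order:
459^1 ≡ 459
459^2 ≡ 309
459^3 ≡ 91
459^4 ≡ 739
459^6 ≡ 75
459^12 ≡ 403
459^31 ≡ 1
Therefore the multiplicative order of 459 modulo 746 is 31.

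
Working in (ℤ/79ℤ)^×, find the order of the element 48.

78

ord(48) | φ(79) = 79 − 1 = 78 = 2 · 3 · 13.
Divisors of 78: 1, 2, 3, 6, 13, 26, 39, 78.
Compute 48^d (mod 79) for the divisors d until we hit 1:
48^1 ≡ 48
48^2 ≡ 13
48^3 ≡ 71
48^6 ≡ 64
48^13 ≡ 56
48^26 ≡ 55
48^39 ≡ 78
48^78 ≡ 1
The smallest such exponent is 78, so the order of 48 is 78.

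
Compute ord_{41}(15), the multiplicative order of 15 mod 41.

Since 15 ∈ (Z/41Z)^×, its order divides φ(41) = 41 − 1 = 40 = 2^3 · 5.
Divisors of 40: 1, 2, 4, 5, 8, 10, 20, 40.
Test each divisor d:
15^1 ≡ 15 (mod 41)
15^2 ≡ 20 (mod 41)
15^4 ≡ 31 (mod 41)
15^5 ≡ 14 (mod 41)
15^8 ≡ 18 (mod 41)
15^10 ≡ 32 (mod 41)
15^20 ≡ 40 (mod 41)
15^40 ≡ 1 (mod 41) ✓
The smallest such exponent is 40, so the order of 15 is 40.

40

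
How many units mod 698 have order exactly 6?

φ(698) = φ(2)·φ(349) = 1·348 = 348 = 2^2 · 3 · 29.
In a cyclic group of order 348, there are φ(d) elements of order d for each divisor d of 348, and zero for non-divisors.
6 = 2 · 3 divides 348, and φ(6) = 2.

2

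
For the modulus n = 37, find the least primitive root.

2

φ(37) = 37 − 1 = 36 = 2^2 · 3^2.
Test candidates g = 2, 3, … against the prime factors q ∈ {2, 3} of φ(37): g is a generator iff g^(36/q) ≢ 1 for every such q.
g = 2: 2^18 ≡ 36; 2^12 ≡ 26 — none is 1, so 2 is a primitive root.
The smallest primitive root modulo 37 is 2.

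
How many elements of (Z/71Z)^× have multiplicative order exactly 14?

6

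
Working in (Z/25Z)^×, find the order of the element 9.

Since 9 ∈ (Z/25Z)^×, its order divides φ(25) = φ(5^2) = 5·(5−1) = 20 = 2^2 · 5.
Divisors of 20: 1, 2, 4, 5, 10, 20.
Test each divisor d:
9^1 ≡ 9 (mod 25)
9^2 ≡ 6 (mod 25)
9^4 ≡ 11 (mod 25)
9^5 ≡ 24 (mod 25)
9^10 ≡ 1 (mod 25) ✓
So ord_25(9) = 10.

10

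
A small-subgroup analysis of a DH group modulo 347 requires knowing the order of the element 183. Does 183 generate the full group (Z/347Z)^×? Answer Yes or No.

No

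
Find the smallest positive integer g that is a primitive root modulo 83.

2

φ(83) = 83 − 1 = 82 = 2 · 41.
g is a primitive root iff g^(82/q) ≢ 1 (mod 83) for each prime q ∈ {2, 41}.
g = 2: 2^41 ≡ 82; 2^2 ≡ 4 — none is 1, so 2 is a primitive root.
The smallest primitive root modulo 83 is 2.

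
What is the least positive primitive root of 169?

2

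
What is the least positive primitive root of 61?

2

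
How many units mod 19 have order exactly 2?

1

φ(19) = 19 − 1 = 18 = 2 · 3^2.
(Z/19Z)^× is cyclic (|G| = 18); a cyclic group of order m has exactly φ(d) elements of each order d | m, and none otherwise.
2 | 18, and φ(2) = 2 − 1 = 1.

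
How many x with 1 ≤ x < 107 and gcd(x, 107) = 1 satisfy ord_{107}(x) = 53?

52

φ(107) = 107 − 1 = 106 = 2 · 53.
In a cyclic group of order 106, there are φ(d) elements of order d for each divisor d of 106, and zero for non-divisors.
53 | 106, and φ(53) = 53 − 1 = 52.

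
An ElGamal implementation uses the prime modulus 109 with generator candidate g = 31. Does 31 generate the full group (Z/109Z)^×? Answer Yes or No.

No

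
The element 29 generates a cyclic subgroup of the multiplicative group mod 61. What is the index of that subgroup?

By Lagrange's theorem, ord_61(29) divides φ(61) = 61 − 1 = 60 = 2^2 · 3 · 5.
Divisors of 60: 1, 2, 3, 4, 5, 6, 10, 12, 15, 20, 30, 60.
Evaluate successive powers at the divisors of 60:
29^1 ≡ 29
29^2 ≡ 48
29^3 ≡ 50
29^4 ≡ 47
29^5 ≡ 21
29^6 ≡ 60
29^10 ≡ 14
29^12 ≡ 1
So ord_61(29) = 12, hence |⟨29⟩| = 12.
Index = |(Z/61Z)^×| / |⟨29⟩| = 60 / 12 = 5.

5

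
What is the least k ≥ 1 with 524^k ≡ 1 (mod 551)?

By Lagrange's theorem, ord_551(524) divides φ(551) = φ(19·29) = (19−1)·(29−1) = 18·28 = 504 = 2^3 · 3^2 · 7.
Divisors of 504: 1, 2, 3, 4, 6, 7, 8, 9, 12, 14, 18, 21, 24, 28, 36, 42, 56, 63, 72, 84, 126, 168, 252, 504.
Test each divisor d:
524^1 ≡ 524 (mod 551)
524^2 ≡ 178 (mod 551)
524^3 ≡ 153 (mod 551)
524^4 ≡ 277 (mod 551)
524^6 ≡ 267 (mod 551)
524^7 ≡ 505 (mod 551)
524^8 ≡ 140 (mod 551)
524^9 ≡ 77 (mod 551)
524^12 ≡ 210 (mod 551)
524^14 ≡ 463 (mod 551)
524^18 ≡ 419 (mod 551)
524^21 ≡ 191 (mod 551)
524^24 ≡ 20 (mod 551)
524^28 ≡ 30 (mod 551)
524^36 ≡ 343 (mod 551)
524^42 ≡ 115 (mod 551)
524^56 ≡ 349 (mod 551)
524^63 ≡ 476 (mod 551)
524^72 ≡ 286 (mod 551)
524^84 ≡ 1 (mod 551) ✓
The smallest such exponent is 84, so the order of 524 is 84.

84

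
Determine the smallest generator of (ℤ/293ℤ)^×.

2

φ(293) = 293 − 1 = 292 = 2^2 · 73.
Test candidates g = 2, 3, … against the prime factors q ∈ {2, 73} of φ(293): g is a generator iff g^(292/q) ≢ 1 for every such q.
g = 2: 2^146 ≡ 292; 2^4 ≡ 16 — none is 1, so 2 is a primitive root.
The smallest primitive root modulo 293 is 2.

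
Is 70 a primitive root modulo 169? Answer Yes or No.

φ(169) = φ(13^2) = 13·(13−1) = 156 = 2^2 · 3 · 13.
Test 70^(156/q) mod 169 for each prime factor q of 156:
70^78 ≡ 168 (mod 169)  [q = 2: ≢ 1 ✓]
70^52 ≡ 1 (mod 169)  [q = 3: ≡ 1 ✗]
70^12 ≡ 1 (mod 169)  [q = 13: ≡ 1 ✗]
70^52 ≡ 1 shows ord(70) | 52, strictly less than φ(169); not a primitive root.

No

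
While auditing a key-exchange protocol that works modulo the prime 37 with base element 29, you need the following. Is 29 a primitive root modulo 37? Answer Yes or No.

φ(37) = 37 − 1 = 36 = 2^2 · 3^2.
It suffices to check that the order of 29 is not a proper divisor of 36: compute 29^(36/q) for q ∈ {2, 3}.
29^18 ≡ 36 (mod 37)  [q = 2: ≢ 1 ✓]
29^12 ≡ 1 (mod 37)  [q = 3: ≡ 1 ✗]
29^12 ≡ 1 shows ord(29) | 12, strictly less than φ(37); not a primitive root.

No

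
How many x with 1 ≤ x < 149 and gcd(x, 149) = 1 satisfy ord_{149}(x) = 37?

φ(149) = 149 − 1 = 148 = 2^2 · 37.
In a cyclic group of order 148, there are φ(d) elements of order d for each divisor d of 148, and zero for non-divisors.
37 | 148, and φ(37) = 37 − 1 = 36.

36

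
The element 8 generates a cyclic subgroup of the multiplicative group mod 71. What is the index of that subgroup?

ord(8) | φ(71) = 71 − 1 = 70 = 2 · 5 · 7.
Divisors of 70: 1, 2, 5, 7, 10, 14, 35, 70.
Compute 8^d (mod 71) for the divisors d until we hit 1:
8^1 ≡ 8 (mod 71)
8^2 ≡ 64 (mod 71)
8^5 ≡ 37 (mod 71)
8^7 ≡ 25 (mod 71)
8^10 ≡ 20 (mod 71)
8^14 ≡ 57 (mod 71)
8^35 ≡ 1 (mod 71) ✓
So ord_71(8) = 35, hence |⟨8⟩| = 35.
Index = |(Z/71Z)^×| / |⟨8⟩| = 70 / 35 = 2.

2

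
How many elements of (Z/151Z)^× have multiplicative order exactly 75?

φ(151) = 151 − 1 = 150 = 2 · 3 · 5^2.
In a cyclic group of order 150, there are φ(d) elements of order d for each divisor d of 150, and zero for non-divisors.
75 = 3 · 5^2 divides 150, and φ(75) = 40.

40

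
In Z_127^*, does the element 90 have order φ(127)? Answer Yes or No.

φ(127) = 127 − 1 = 126 = 2 · 3^2 · 7.
90 is a primitive root mod 127 iff 90^(φ(127)/q) ≢ 1 for every prime q | φ(127), i.e. q ∈ {2, 3, 7}.
90^63 ≡ 126 (mod 127)  [q = 2: ≢ 1 ✓]
90^42 ≡ 19 (mod 127)  [q = 3: ≢ 1 ✓]
90^18 ≡ 1 (mod 127)  [q = 7: ≡ 1 ✗]
Since 90^18 ≡ 1, the order of 90 divides 18 < 126, so 90 is not a primitive root.

No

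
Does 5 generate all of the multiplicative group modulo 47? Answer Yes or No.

φ(47) = 47 − 1 = 46 = 2 · 23.
It suffices to check that the order of 5 is not a proper divisor of 46: compute 5^(46/q) for q ∈ {2, 23}.
5^23 ≡ 46 (mod 47)  [q = 2: ≢ 1 ✓]
5^2 ≡ 25 (mod 47)  [q = 23: ≢ 1 ✓]
All checks pass, so 5 has order 46 and is a primitive root modulo 47.

Yes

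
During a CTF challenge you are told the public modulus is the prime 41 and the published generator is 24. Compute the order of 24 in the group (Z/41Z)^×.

40

Since 24 ∈ (Z/41Z)^×, its order divides φ(41) = 41 − 1 = 40 = 2^3 · 5.
Divisors of 40: 1, 2, 4, 5, 8, 10, 20, 40.
Compute 24^d (mod 41) for the divisors d until we hit 1:
24^1 ≡ 24
24^2 ≡ 2
24^4 ≡ 4
24^5 ≡ 14
24^8 ≡ 16
24^10 ≡ 32
24^20 ≡ 40
24^40 ≡ 1
So ord_41(24) = 40.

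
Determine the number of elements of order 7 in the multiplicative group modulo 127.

6

φ(127) = 127 − 1 = 126 = 2 · 3^2 · 7.
(Z/127Z)^× is cyclic (|G| = 126); a cyclic group of order m has exactly φ(d) elements of each order d | m, and none otherwise.
7 | 126, and φ(7) = 7 − 1 = 6.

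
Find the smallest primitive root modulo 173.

2

φ(173) = 173 − 1 = 172 = 2^2 · 43.
Test candidates g = 2, 3, … against the prime factors q ∈ {2, 43} of φ(173): g is a generator iff g^(172/q) ≢ 1 for every such q.
g = 2: 2^86 ≡ 172; 2^4 ≡ 16 — none is 1, so 2 is a primitive root.
So 2 is the smallest generator of (Z/173Z)^×.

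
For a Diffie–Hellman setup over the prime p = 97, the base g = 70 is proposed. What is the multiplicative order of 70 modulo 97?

16

ord(70) | φ(97) = 97 − 1 = 96 = 2^5 · 3.
Divisors of 96: 1, 2, 3, 4, 6, 8, 12, 16, 24, 32, 48, 96.
Evaluate successive powers at the divisors of 96:
70^1 ≡ 70 (mod 97)
70^2 ≡ 50 (mod 97)
70^3 ≡ 8 (mod 97)
70^4 ≡ 75 (mod 97)
70^6 ≡ 64 (mod 97)
70^8 ≡ 96 (mod 97)
70^12 ≡ 22 (mod 97)
70^16 ≡ 1 (mod 97) ✓
Therefore the multiplicative order of 70 modulo 97 is 16.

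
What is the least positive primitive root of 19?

2

φ(19) = 19 − 1 = 18 = 2 · 3^2.
g is a primitive root iff g^(18/q) ≢ 1 (mod 19) for each prime q ∈ {2, 3}.
g = 2: 2^9 ≡ 18; 2^6 ≡ 7 — none is 1, so 2 is a primitive root.
Hence the least primitive root of 19 is 2.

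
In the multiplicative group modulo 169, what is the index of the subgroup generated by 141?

1

Since 141 ∈ (Z/169Z)^×, its order divides φ(169) = φ(13^2) = 13·(13−1) = 156 = 2^2 · 3 · 13.
Divisors of 156: 1, 2, 3, 4, 6, 12, 13, 26, 39, 52, 78, 156.
Compute 141^d (mod 169) for the divisors d until we hit 1:
141^1 ≡ 141
141^2 ≡ 108
141^3 ≡ 18
141^4 ≡ 3
141^6 ≡ 155
141^12 ≡ 27
141^13 ≡ 89
141^26 ≡ 147
141^39 ≡ 70
141^52 ≡ 146
141^78 ≡ 168
141^156 ≡ 1
So ord_169(141) = 156, hence |⟨141⟩| = 156.
The index is φ(169) / ord(141) = 156 / 156 = 1.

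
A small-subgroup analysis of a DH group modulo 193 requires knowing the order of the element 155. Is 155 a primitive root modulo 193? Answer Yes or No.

Yes

φ(193) = 193 − 1 = 192 = 2^6 · 3.
Test 155^(192/q) mod 193 for each prime factor q of 192:
155^96 ≡ 192 (mod 193)  [q = 2: ≢ 1 ✓]
155^64 ≡ 108 (mod 193)  [q = 3: ≢ 1 ✓]
Every test exponent gives a nontrivial residue, hence 155 generates the full group.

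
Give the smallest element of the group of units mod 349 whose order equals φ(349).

2

φ(349) = 349 − 1 = 348 = 2^2 · 3 · 29.
Test candidates g = 2, 3, … against the prime factors q ∈ {2, 3, 29} of φ(349): g is a generator iff g^(348/q) ≢ 1 for every such q.
g = 2: 2^174 ≡ 348; 2^116 ≡ 226; 2^12 ≡ 257 — none is 1, so 2 is a primitive root.
So 2 is the smallest generator of (Z/349Z)^×.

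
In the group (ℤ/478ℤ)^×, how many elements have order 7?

6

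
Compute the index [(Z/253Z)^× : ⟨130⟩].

2

The order of 130 must divide φ(253) = φ(11·23) = (11−1)·(23−1) = 10·22 = 220 = 2^2 · 5 · 11.
Divisors of 220: 1, 2, 4, 5, 10, 11, 20, 22, 44, 55, 110, 220.
Check 130^d mod 253 for each divisor in increasing order:
130^1 ≡ 130 (mod 253)
130^2 ≡ 202 (mod 253)
130^4 ≡ 71 (mod 253)
130^5 ≡ 122 (mod 253)
130^10 ≡ 210 (mod 253)
130^11 ≡ 229 (mod 253)
130^20 ≡ 78 (mod 253)
130^22 ≡ 70 (mod 253)
130^44 ≡ 93 (mod 253)
130^55 ≡ 45 (mod 253)
130^110 ≡ 1 (mod 253) ✓
So ord_253(130) = 110, hence |⟨130⟩| = 110.
The index is φ(253) / ord(130) = 220 / 110 = 2.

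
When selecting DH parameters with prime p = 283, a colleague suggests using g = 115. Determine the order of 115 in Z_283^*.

The order of 115 must divide φ(283) = 283 − 1 = 282 = 2 · 3 · 47.
Divisors of 282: 1, 2, 3, 6, 47, 94, 141, 282.
Check 115^d mod 283 for each divisor in increasing order:
115^1 ≡ 115 (mod 283)
115^2 ≡ 207 (mod 283)
115^3 ≡ 33 (mod 283)
115^6 ≡ 240 (mod 283)
115^47 ≡ 282 (mod 283)
115^94 ≡ 1 (mod 283) ✓
So ord_283(115) = 94.

94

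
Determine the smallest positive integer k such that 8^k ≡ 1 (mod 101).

100

Since 8 ∈ (Z/101Z)^×, its order divides φ(101) = 101 − 1 = 100 = 2^2 · 5^2.
Divisors of 100: 1, 2, 4, 5, 10, 20, 25, 50, 100.
Check 8^d mod 101 for each divisor in increasing order:
8^1 ≡ 8 (mod 101)
8^2 ≡ 64 (mod 101)
8^4 ≡ 56 (mod 101)
8^5 ≡ 44 (mod 101)
8^10 ≡ 17 (mod 101)
8^20 ≡ 87 (mod 101)
8^25 ≡ 91 (mod 101)
8^50 ≡ 100 (mod 101)
8^100 ≡ 1 (mod 101) ✓
So ord_101(8) = 100.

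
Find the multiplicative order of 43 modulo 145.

28

The order of 43 must divide φ(145) = φ(5·29) = (5−1)·(29−1) = 4·28 = 112 = 2^4 · 7.
Divisors of 112: 1, 2, 4, 7, 8, 14, 16, 28, 56, 112.
Test each divisor d:
43^1 ≡ 43
43^2 ≡ 109
43^4 ≡ 136
43^7 ≡ 12
43^8 ≡ 81
43^14 ≡ 144
43^16 ≡ 36
43^28 ≡ 1
The smallest such exponent is 28, so the order of 43 is 28.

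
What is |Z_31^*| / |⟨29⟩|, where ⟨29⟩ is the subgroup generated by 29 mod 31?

3

By Lagrange's theorem, ord_31(29) divides φ(31) = 31 − 1 = 30 = 2 · 3 · 5.
Divisors of 30: 1, 2, 3, 5, 6, 10, 15, 30.
Check 29^d mod 31 for each divisor in increasing order:
29^1 ≡ 29 (mod 31)
29^2 ≡ 4 (mod 31)
29^3 ≡ 23 (mod 31)
29^5 ≡ 30 (mod 31)
29^6 ≡ 2 (mod 31)
29^10 ≡ 1 (mod 31) ✓
Thus |⟨29⟩| = ord(29) = 10.
[(Z/31Z)^× : ⟨29⟩] = 30/10 = 3.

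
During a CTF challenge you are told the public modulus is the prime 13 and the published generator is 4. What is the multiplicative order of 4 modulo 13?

The order of 4 must divide φ(13) = 13 − 1 = 12 = 2^2 · 3.
Divisors of 12: 1, 2, 3, 4, 6, 12.
Test each divisor d:
4^1 ≡ 4
4^2 ≡ 3
4^3 ≡ 12
4^4 ≡ 9
4^6 ≡ 1
The smallest such exponent is 6, so the order of 4 is 6.

6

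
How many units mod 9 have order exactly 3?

φ(9) = φ(3^2) = 3·(3−1) = 6 = 2 · 3.
(Z/9Z)^× is cyclic (|G| = 6); a cyclic group of order m has exactly φ(d) elements of each order d | m, and none otherwise.
3 | 6, and φ(3) = 3 − 1 = 2.

2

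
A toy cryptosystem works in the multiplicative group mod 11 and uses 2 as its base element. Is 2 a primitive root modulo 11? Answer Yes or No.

φ(11) = 11 − 1 = 10 = 2 · 5.
An element g generates (Z/11Z)^× iff g^(10/q) ≢ 1 (mod 11) for each prime q ∈ {2, 5}.
2^5 ≡ 10 (mod 11)  [q = 2: ≢ 1 ✓]
2^2 ≡ 4 (mod 11)  [q = 5: ≢ 1 ✓]
Every test exponent gives a nontrivial residue, hence 2 generates the full group.

Yes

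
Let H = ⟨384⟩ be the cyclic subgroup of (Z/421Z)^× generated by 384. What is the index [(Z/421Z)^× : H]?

3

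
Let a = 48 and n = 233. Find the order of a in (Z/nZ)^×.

232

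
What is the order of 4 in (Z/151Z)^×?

The order of 4 must divide φ(151) = 151 − 1 = 150 = 2 · 3 · 5^2.
Divisors of 150: 1, 2, 3, 5, 6, 10, 15, 25, 30, 50, 75, 150.
Test each divisor d:
4^1 ≡ 4 (mod 151)
4^2 ≡ 16 (mod 151)
4^3 ≡ 64 (mod 151)
4^5 ≡ 118 (mod 151)
4^6 ≡ 19 (mod 151)
4^10 ≡ 32 (mod 151)
4^15 ≡ 1 (mod 151) ✓
The smallest such exponent is 15, so the order of 4 is 15.

15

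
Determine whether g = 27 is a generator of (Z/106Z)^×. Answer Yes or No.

φ(106) = φ(2)·φ(53) = 1·52 = 52 = 2^2 · 13.
27 is a primitive root mod 106 iff 27^(φ(106)/q) ≢ 1 for every prime q | φ(106), i.e. q ∈ {2, 13}.
27^26 ≡ 105 (mod 106)  [q = 2: ≢ 1 ✓]
27^4 ≡ 63 (mod 106)  [q = 13: ≢ 1 ✓]
None equal 1, so ord_106(27) = 52: 27 is a primitive root.

Yes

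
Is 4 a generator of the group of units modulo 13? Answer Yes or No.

No

φ(13) = 13 − 1 = 12 = 2^2 · 3.
It suffices to check that the order of 4 is not a proper divisor of 12: compute 4^(12/q) for q ∈ {2, 3}.
4^6 ≡ 1 (mod 13)  [q = 2: ≡ 1 ✗]
4^4 ≡ 9 (mod 13)  [q = 3: ≢ 1 ✓]
Since 4^6 ≡ 1, the order of 4 divides 6 < 12, so 4 is not a primitive root.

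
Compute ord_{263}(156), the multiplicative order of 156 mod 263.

131

Since 156 ∈ (Z/263Z)^×, its order divides φ(263) = 263 − 1 = 262 = 2 · 131.
Divisors of 262: 1, 2, 131, 262.
Evaluate successive powers at the divisors of 262:
156^1 ≡ 156 (mod 263)
156^2 ≡ 140 (mod 263)
156^131 ≡ 1 (mod 263) ✓
The smallest such exponent is 131, so the order of 156 is 131.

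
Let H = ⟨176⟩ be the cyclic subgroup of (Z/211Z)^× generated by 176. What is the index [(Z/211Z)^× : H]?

By Lagrange's theorem, ord_211(176) divides φ(211) = 211 − 1 = 210 = 2 · 3 · 5 · 7.
Divisors of 210: 1, 2, 3, 5, 6, 7, 10, 14, 15, 21, 30, 35, 42, 70, 105, 210.
Compute 176^d (mod 211) for the divisors d until we hit 1:
176^1 ≡ 176 (mod 211)
176^2 ≡ 170 (mod 211)
176^3 ≡ 169 (mod 211)
176^5 ≡ 34 (mod 211)
176^6 ≡ 76 (mod 211)
176^7 ≡ 83 (mod 211)
176^10 ≡ 101 (mod 211)
176^14 ≡ 137 (mod 211)
176^15 ≡ 58 (mod 211)
176^21 ≡ 188 (mod 211)
176^30 ≡ 199 (mod 211)
176^35 ≡ 14 (mod 211)
176^42 ≡ 107 (mod 211)
176^70 ≡ 196 (mod 211)
176^105 ≡ 1 (mod 211) ✓
The order of 176 is 105, so the subgroup it generates has 105 elements.
The index is φ(211) / ord(176) = 210 / 105 = 2.

2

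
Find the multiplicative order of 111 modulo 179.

Since 111 ∈ (Z/179Z)^×, its order divides φ(179) = 179 − 1 = 178 = 2 · 89.
Divisors of 178: 1, 2, 89, 178.
Check 111^d mod 179 for each divisor in increasing order:
111^1 ≡ 111
111^2 ≡ 149
111^89 ≡ 178
111^178 ≡ 1
Therefore the multiplicative order of 111 modulo 179 is 178.

178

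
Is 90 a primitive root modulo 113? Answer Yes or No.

φ(113) = 113 − 1 = 112 = 2^4 · 7.
An element g generates (Z/113Z)^× iff g^(112/q) ≢ 1 (mod 113) for each prime q ∈ {2, 7}.
90^56 ≡ 112 (mod 113)  [q = 2: ≢ 1 ✓]
90^16 ≡ 30 (mod 113)  [q = 7: ≢ 1 ✓]
None equal 1, so ord_113(90) = 112: 90 is a primitive root.

Yes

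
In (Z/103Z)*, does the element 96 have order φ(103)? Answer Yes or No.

φ(103) = 103 − 1 = 102 = 2 · 3 · 17.
It suffices to check that the order of 96 is not a proper divisor of 102: compute 96^(102/q) for q ∈ {2, 3, 17}.
96^51 ≡ 102 (mod 103)  [q = 2: ≢ 1 ✓]
96^34 ≡ 56 (mod 103)  [q = 3: ≢ 1 ✓]
96^6 ≡ 23 (mod 103)  [q = 17: ≢ 1 ✓]
Every test exponent gives a nontrivial residue, hence 96 generates the full group.

Yes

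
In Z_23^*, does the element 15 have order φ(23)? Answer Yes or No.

φ(23) = 23 − 1 = 22 = 2 · 11.
An element g generates (Z/23Z)^× iff g^(22/q) ≢ 1 (mod 23) for each prime q ∈ {2, 11}.
15^11 ≡ 22 (mod 23)  [q = 2: ≢ 1 ✓]
15^2 ≡ 18 (mod 23)  [q = 11: ≢ 1 ✓]
Every test exponent gives a nontrivial residue, hence 15 generates the full group.

Yes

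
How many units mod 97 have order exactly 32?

16

φ(97) = 97 − 1 = 96 = 2^5 · 3.
(Z/97Z)^× is cyclic (|G| = 96); a cyclic group of order m has exactly φ(d) elements of each order d | m, and none otherwise.
32 = 2^5 divides 96, and φ(32) = 16.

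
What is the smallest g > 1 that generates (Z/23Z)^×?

φ(23) = 23 − 1 = 22 = 2 · 11.
Test candidates g = 2, 3, … against the prime factors q ∈ {2, 11} of φ(23): g is a generator iff g^(22/q) ≢ 1 for every such q.
g = 2: 2^11 ≡ 1 — hits 1, so not a primitive root.
g = 3: 3^11 ≡ 1 — hits 1, so not a primitive root.
g = 4: 4^11 ≡ 1 — hits 1, so not a primitive root.
g = 5: 5^11 ≡ 22; 5^2 ≡ 2 — none is 1, so 5 is a primitive root.
So 5 is the smallest generator of (Z/23Z)^×.

5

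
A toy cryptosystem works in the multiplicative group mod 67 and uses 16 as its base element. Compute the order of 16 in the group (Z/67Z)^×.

33

Since 16 ∈ (Z/67Z)^×, its order divides φ(67) = 67 − 1 = 66 = 2 · 3 · 11.
Divisors of 66: 1, 2, 3, 6, 11, 22, 33, 66.
Evaluate successive powers at the divisors of 66:
16^1 ≡ 16 (mod 67)
16^2 ≡ 55 (mod 67)
16^3 ≡ 9 (mod 67)
16^6 ≡ 14 (mod 67)
16^11 ≡ 29 (mod 67)
16^22 ≡ 37 (mod 67)
16^33 ≡ 1 (mod 67) ✓
Therefore the multiplicative order of 16 modulo 67 is 33.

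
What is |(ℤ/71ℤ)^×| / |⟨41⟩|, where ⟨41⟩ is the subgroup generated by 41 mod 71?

ord(41) | φ(71) = 71 − 1 = 70 = 2 · 5 · 7.
Divisors of 70: 1, 2, 5, 7, 10, 14, 35, 70.
Check 41^d mod 71 for each divisor in increasing order:
41^1 ≡ 41 (mod 71)
41^2 ≡ 48 (mod 71)
41^5 ≡ 34 (mod 71)
41^7 ≡ 70 (mod 71)
41^10 ≡ 20 (mod 71)
41^14 ≡ 1 (mod 71) ✓
The order of 41 is 14, so the subgroup it generates has 14 elements.
Index = |(Z/71Z)^×| / |⟨41⟩| = 70 / 14 = 5.

5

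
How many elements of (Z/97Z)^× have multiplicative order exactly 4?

φ(97) = 97 − 1 = 96 = 2^5 · 3.
In a cyclic group of order 96, there are φ(d) elements of order d for each divisor d of 96, and zero for non-divisors.
4 = 2^2 divides 96, and φ(4) = 2.

2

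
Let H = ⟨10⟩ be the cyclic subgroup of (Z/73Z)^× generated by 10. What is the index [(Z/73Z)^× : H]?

9

By Lagrange's theorem, ord_73(10) divides φ(73) = 73 − 1 = 72 = 2^3 · 3^2.
Divisors of 72: 1, 2, 3, 4, 6, 8, 9, 12, 18, 24, 36, 72.
Evaluate successive powers at the divisors of 72:
10^1 ≡ 10 (mod 73)
10^2 ≡ 27 (mod 73)
10^3 ≡ 51 (mod 73)
10^4 ≡ 72 (mod 73)
10^6 ≡ 46 (mod 73)
10^8 ≡ 1 (mod 73) ✓
Thus |⟨10⟩| = ord(10) = 8.
The index is φ(73) / ord(10) = 72 / 8 = 9.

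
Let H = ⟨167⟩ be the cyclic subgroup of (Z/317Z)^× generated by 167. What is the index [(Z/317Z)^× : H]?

2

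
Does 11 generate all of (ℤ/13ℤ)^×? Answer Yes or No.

φ(13) = 13 − 1 = 12 = 2^2 · 3.
11 is a primitive root mod 13 iff 11^(φ(13)/q) ≢ 1 for every prime q | φ(13), i.e. q ∈ {2, 3}.
11^6 ≡ 12 (mod 13)  [q = 2: ≢ 1 ✓]
11^4 ≡ 3 (mod 13)  [q = 3: ≢ 1 ✓]
All checks pass, so 11 has order 12 and is a primitive root modulo 13.

Yes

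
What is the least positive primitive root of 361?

2

φ(361) = φ(19^2) = 19·(19−1) = 342 = 2 · 3^2 · 19.
g is a primitive root iff g^(342/q) ≢ 1 (mod 361) for each prime q ∈ {2, 3, 19}.
g = 2: 2^171 ≡ 360; 2^114 ≡ 292; 2^18 ≡ 58 — none is 1, so 2 is a primitive root.
So 2 is the smallest generator of (Z/361Z)^×.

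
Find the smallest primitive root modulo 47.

φ(47) = 47 − 1 = 46 = 2 · 23.
g is a primitive root iff g^(46/q) ≢ 1 (mod 47) for each prime q ∈ {2, 23}.
g = 2: 2^23 ≡ 1 — hits 1, so not a primitive root.
g = 3: 3^23 ≡ 1 — hits 1, so not a primitive root.
g = 4: 4^23 ≡ 1 — hits 1, so not a primitive root.
g = 5: 5^23 ≡ 46; 5^2 ≡ 25 — none is 1, so 5 is a primitive root.
The smallest primitive root modulo 47 is 5.

5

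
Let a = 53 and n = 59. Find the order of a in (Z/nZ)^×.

29

The order of 53 must divide φ(59) = 59 − 1 = 58 = 2 · 29.
Divisors of 58: 1, 2, 29, 58.
Evaluate successive powers at the divisors of 58:
53^1 ≡ 53
53^2 ≡ 36
53^29 ≡ 1
So ord_59(53) = 29.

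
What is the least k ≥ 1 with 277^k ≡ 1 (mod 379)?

By Lagrange's theorem, ord_379(277) divides φ(379) = 379 − 1 = 378 = 2 · 3^3 · 7.
Divisors of 378: 1, 2, 3, 6, 7, 9, 14, 18, 21, 27, 42, 54, 63, 126, 189, 378.
Compute 277^d (mod 379) for the divisors d until we hit 1:
277^1 ≡ 277
277^2 ≡ 171
277^3 ≡ 371
277^6 ≡ 64
277^7 ≡ 294
277^9 ≡ 246
277^14 ≡ 24
277^18 ≡ 255
277^21 ≡ 234
277^27 ≡ 195
277^42 ≡ 180
277^54 ≡ 125
277^63 ≡ 51
277^126 ≡ 327
277^189 ≡ 1
Therefore the multiplicative order of 277 modulo 379 is 189.

189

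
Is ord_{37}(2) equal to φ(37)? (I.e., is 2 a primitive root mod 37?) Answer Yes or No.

φ(37) = 37 − 1 = 36 = 2^2 · 3^2.
Test 2^(36/q) mod 37 for each prime factor q of 36:
2^18 ≡ 36 (mod 37)  [q = 2: ≢ 1 ✓]
2^12 ≡ 26 (mod 37)  [q = 3: ≢ 1 ✓]
None equal 1, so ord_37(2) = 36: 2 is a primitive root.

Yes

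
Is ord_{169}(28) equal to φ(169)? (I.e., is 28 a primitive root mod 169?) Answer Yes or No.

Yes

φ(169) = φ(13^2) = 13·(13−1) = 156 = 2^2 · 3 · 13.
28 is a primitive root mod 169 iff 28^(φ(169)/q) ≢ 1 for every prime q | φ(169), i.e. q ∈ {2, 3, 13}.
28^78 ≡ 168 (mod 169)  [q = 2: ≢ 1 ✓]
28^52 ≡ 146 (mod 169)  [q = 3: ≢ 1 ✓]
28^12 ≡ 27 (mod 169)  [q = 13: ≢ 1 ✓]
All checks pass, so 28 has order 156 and is a primitive root modulo 169.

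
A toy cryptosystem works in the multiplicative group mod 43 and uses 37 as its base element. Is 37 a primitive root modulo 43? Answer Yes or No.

φ(43) = 43 − 1 = 42 = 2 · 3 · 7.
Test 37^(42/q) mod 43 for each prime factor q of 42:
37^21 ≡ 42 (mod 43)  [q = 2: ≢ 1 ✓]
37^14 ≡ 36 (mod 43)  [q = 3: ≢ 1 ✓]
37^6 ≡ 1 (mod 43)  [q = 7: ≡ 1 ✗]
37^6 ≡ 1 shows ord(37) | 6, strictly less than φ(43); not a primitive root.

No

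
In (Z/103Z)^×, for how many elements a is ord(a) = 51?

32

φ(103) = 103 − 1 = 102 = 2 · 3 · 17.
(Z/103Z)^× is cyclic (|G| = 102); a cyclic group of order m has exactly φ(d) elements of each order d | m, and none otherwise.
51 = 3 · 17 divides 102, and φ(51) = 32.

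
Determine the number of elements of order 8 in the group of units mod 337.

φ(337) = 337 − 1 = 336 = 2^4 · 3 · 7.
In a cyclic group of order 336, there are φ(d) elements of order d for each divisor d of 336, and zero for non-divisors.
8 = 2^3 divides 336, and φ(8) = 4.

4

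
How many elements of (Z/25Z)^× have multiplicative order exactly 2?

1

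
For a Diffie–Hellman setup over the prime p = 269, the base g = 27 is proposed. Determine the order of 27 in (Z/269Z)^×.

268

The order of 27 must divide φ(269) = 269 − 1 = 268 = 2^2 · 67.
Divisors of 268: 1, 2, 4, 67, 134, 268.
Compute 27^d (mod 269) for the divisors d until we hit 1:
27^1 ≡ 27 (mod 269)
27^2 ≡ 191 (mod 269)
27^4 ≡ 166 (mod 269)
27^67 ≡ 82 (mod 269)
27^134 ≡ 268 (mod 269)
27^268 ≡ 1 (mod 269) ✓
The smallest such exponent is 268, so the order of 27 is 268.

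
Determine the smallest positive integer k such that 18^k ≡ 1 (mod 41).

Since 18 ∈ (Z/41Z)^×, its order divides φ(41) = 41 − 1 = 40 = 2^3 · 5.
Divisors of 40: 1, 2, 4, 5, 8, 10, 20, 40.
Test each divisor d:
18^1 ≡ 18 (mod 41)
18^2 ≡ 37 (mod 41)
18^4 ≡ 16 (mod 41)
18^5 ≡ 1 (mod 41) ✓
Therefore the multiplicative order of 18 modulo 41 is 5.

5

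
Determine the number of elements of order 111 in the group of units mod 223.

72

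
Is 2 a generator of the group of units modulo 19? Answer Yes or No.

φ(19) = 19 − 1 = 18 = 2 · 3^2.
An element g generates (Z/19Z)^× iff g^(18/q) ≢ 1 (mod 19) for each prime q ∈ {2, 3}.
2^9 ≡ 18 (mod 19)  [q = 2: ≢ 1 ✓]
2^6 ≡ 7 (mod 19)  [q = 3: ≢ 1 ✓]
None equal 1, so ord_19(2) = 18: 2 is a primitive root.

Yes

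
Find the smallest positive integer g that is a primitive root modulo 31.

φ(31) = 31 − 1 = 30 = 2 · 3 · 5.
Test candidates g = 2, 3, … against the prime factors q ∈ {2, 3, 5} of φ(31): g is a generator iff g^(30/q) ≢ 1 for every such q.
g = 2: 2^15 ≡ 1 — hits 1, so not a primitive root.
g = 3: 3^15 ≡ 30; 3^10 ≡ 25; 3^6 ≡ 16 — none is 1, so 3 is a primitive root.
So 3 is the smallest generator of (Z/31Z)^×.

3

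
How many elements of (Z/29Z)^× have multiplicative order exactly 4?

φ(29) = 29 − 1 = 28 = 2^2 · 7.
(Z/29Z)^× is cyclic (|G| = 28); a cyclic group of order m has exactly φ(d) elements of each order d | m, and none otherwise.
4 = 2^2 divides 28, and φ(4) = 2.

2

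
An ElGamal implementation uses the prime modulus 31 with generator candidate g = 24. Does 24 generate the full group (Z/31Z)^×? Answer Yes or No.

Yes

φ(31) = 31 − 1 = 30 = 2 · 3 · 5.
An element g generates (Z/31Z)^× iff g^(30/q) ≢ 1 (mod 31) for each prime q ∈ {2, 3, 5}.
24^15 ≡ 30 (mod 31)  [q = 2: ≢ 1 ✓]
24^10 ≡ 25 (mod 31)  [q = 3: ≢ 1 ✓]
24^6 ≡ 4 (mod 31)  [q = 5: ≢ 1 ✓]
None equal 1, so ord_31(24) = 30: 24 is a primitive root.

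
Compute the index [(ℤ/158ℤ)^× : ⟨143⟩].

By Lagrange's theorem, ord_158(143) divides φ(158) = φ(2)·φ(79) = 1·78 = 78 = 2 · 3 · 13.
Divisors of 78: 1, 2, 3, 6, 13, 26, 39, 78.
Check 143^d mod 158 for each divisor in increasing order:
143^1 ≡ 143 (mod 158)
143^2 ≡ 67 (mod 158)
143^3 ≡ 101 (mod 158)
143^6 ≡ 89 (mod 158)
143^13 ≡ 1 (mod 158) ✓
Thus |⟨143⟩| = ord(143) = 13.
[(Z/158Z)^× : ⟨143⟩] = 78/13 = 6.

6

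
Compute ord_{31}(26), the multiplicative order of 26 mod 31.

6

By Lagrange's theorem, ord_31(26) divides φ(31) = 31 − 1 = 30 = 2 · 3 · 5.
Divisors of 30: 1, 2, 3, 5, 6, 10, 15, 30.
Evaluate successive powers at the divisors of 30:
26^1 ≡ 26
26^2 ≡ 25
26^3 ≡ 30
26^5 ≡ 6
26^6 ≡ 1
Hence ord(26) = 6.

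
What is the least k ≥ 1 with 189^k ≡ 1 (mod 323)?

8

ord(189) | φ(323) = φ(17·19) = (17−1)·(19−1) = 16·18 = 288 = 2^5 · 3^2.
Divisors of 288: 1, 2, 3, 4, 6, 8, 9, 12, 16, 18, 24, 32, 36, 48, 72, 96, 144, 288.
Evaluate successive powers at the divisors of 288:
189^1 ≡ 189 (mod 323)
189^2 ≡ 191 (mod 323)
189^3 ≡ 246 (mod 323)
189^4 ≡ 305 (mod 323)
189^6 ≡ 115 (mod 323)
189^8 ≡ 1 (mod 323) ✓
Therefore the multiplicative order of 189 modulo 323 is 8.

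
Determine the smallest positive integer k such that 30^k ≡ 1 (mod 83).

41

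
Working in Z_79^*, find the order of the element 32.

39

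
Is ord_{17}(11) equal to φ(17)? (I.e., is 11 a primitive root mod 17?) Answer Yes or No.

Yes

φ(17) = 17 − 1 = 16 = 2^4.
An element g generates (Z/17Z)^× iff g^(16/q) ≢ 1 (mod 17) for each prime q ∈ {2}.
11^8 ≡ 16 (mod 17)  [q = 2: ≢ 1 ✓]
None equal 1, so ord_17(11) = 16: 11 is a primitive root.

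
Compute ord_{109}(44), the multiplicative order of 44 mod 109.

Since 44 ∈ (Z/109Z)^×, its order divides φ(109) = 109 − 1 = 108 = 2^2 · 3^3.
Divisors of 108: 1, 2, 3, 4, 6, 9, 12, 18, 27, 36, 54, 108.
Test each divisor d:
44^1 ≡ 44 (mod 109)
44^2 ≡ 83 (mod 109)
44^3 ≡ 55 (mod 109)
44^4 ≡ 22 (mod 109)
44^6 ≡ 82 (mod 109)
44^9 ≡ 41 (mod 109)
44^12 ≡ 75 (mod 109)
44^18 ≡ 46 (mod 109)
44^27 ≡ 33 (mod 109)
44^36 ≡ 45 (mod 109)
44^54 ≡ 108 (mod 109)
44^108 ≡ 1 (mod 109) ✓
The smallest such exponent is 108, so the order of 44 is 108.

108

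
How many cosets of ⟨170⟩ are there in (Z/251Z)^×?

1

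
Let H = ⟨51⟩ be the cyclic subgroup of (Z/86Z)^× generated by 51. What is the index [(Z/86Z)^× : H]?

The order of 51 must divide φ(86) = φ(2)·φ(43) = 1·42 = 42 = 2 · 3 · 7.
Divisors of 42: 1, 2, 3, 6, 7, 14, 21, 42.
Test each divisor d:
51^1 ≡ 51 (mod 86)
51^2 ≡ 21 (mod 86)
51^3 ≡ 39 (mod 86)
51^6 ≡ 59 (mod 86)
51^7 ≡ 85 (mod 86)
51^14 ≡ 1 (mod 86) ✓
Thus |⟨51⟩| = ord(51) = 14.
Index = |(Z/86Z)^×| / |⟨51⟩| = 42 / 14 = 3.

3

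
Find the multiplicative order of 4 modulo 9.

3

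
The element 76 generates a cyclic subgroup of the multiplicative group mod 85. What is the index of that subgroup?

8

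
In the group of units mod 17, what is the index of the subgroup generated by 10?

1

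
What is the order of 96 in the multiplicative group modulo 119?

48

ord(96) | φ(119) = φ(7·17) = (7−1)·(17−1) = 6·16 = 96 = 2^5 · 3.
Divisors of 96: 1, 2, 3, 4, 6, 8, 12, 16, 24, 32, 48, 96.
Evaluate successive powers at the divisors of 96:
96^1 ≡ 96 (mod 119)
96^2 ≡ 53 (mod 119)
96^3 ≡ 90 (mod 119)
96^4 ≡ 72 (mod 119)
96^6 ≡ 8 (mod 119)
96^8 ≡ 67 (mod 119)
96^12 ≡ 64 (mod 119)
96^16 ≡ 86 (mod 119)
96^24 ≡ 50 (mod 119)
96^32 ≡ 18 (mod 119)
96^48 ≡ 1 (mod 119) ✓
The smallest such exponent is 48, so the order of 96 is 48.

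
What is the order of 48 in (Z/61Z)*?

6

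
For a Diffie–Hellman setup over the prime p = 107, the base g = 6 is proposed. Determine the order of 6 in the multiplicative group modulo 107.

The order of 6 must divide φ(107) = 107 − 1 = 106 = 2 · 53.
Divisors of 106: 1, 2, 53, 106.
Check 6^d mod 107 for each divisor in increasing order:
6^1 ≡ 6
6^2 ≡ 36
6^53 ≡ 106
6^106 ≡ 1
Therefore the multiplicative order of 6 modulo 107 is 106.

106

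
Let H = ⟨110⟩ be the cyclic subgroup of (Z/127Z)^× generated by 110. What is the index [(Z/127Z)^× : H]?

1

ord(110) | φ(127) = 127 − 1 = 126 = 2 · 3^2 · 7.
Divisors of 126: 1, 2, 3, 6, 7, 9, 14, 18, 21, 42, 63, 126.
Evaluate successive powers at the divisors of 126:
110^1 ≡ 110 (mod 127)
110^2 ≡ 35 (mod 127)
110^3 ≡ 40 (mod 127)
110^6 ≡ 76 (mod 127)
110^7 ≡ 105 (mod 127)
110^9 ≡ 119 (mod 127)
110^14 ≡ 103 (mod 127)
110^18 ≡ 64 (mod 127)
110^21 ≡ 20 (mod 127)
110^42 ≡ 19 (mod 127)
110^63 ≡ 126 (mod 127)
110^126 ≡ 1 (mod 127) ✓
The order of 110 is 126, so the subgroup it generates has 126 elements.
Index = |(Z/127Z)^×| / |⟨110⟩| = 126 / 126 = 1.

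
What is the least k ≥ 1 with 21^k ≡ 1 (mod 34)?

ord(21) | φ(34) = φ(2)·φ(17) = 1·16 = 16 = 2^4.
Divisors of 16: 1, 2, 4, 8, 16.
Evaluate successive powers at the divisors of 16:
21^1 ≡ 21
21^2 ≡ 33
21^4 ≡ 1
So ord_34(21) = 4.

4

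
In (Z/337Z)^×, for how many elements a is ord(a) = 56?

24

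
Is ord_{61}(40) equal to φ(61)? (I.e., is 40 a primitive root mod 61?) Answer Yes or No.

φ(61) = 61 − 1 = 60 = 2^2 · 3 · 5.
40 is a primitive root mod 61 iff 40^(φ(61)/q) ≢ 1 for every prime q | φ(61), i.e. q ∈ {2, 3, 5}.
40^30 ≡ 60 (mod 61)  [q = 2: ≢ 1 ✓]
40^20 ≡ 47 (mod 61)  [q = 3: ≢ 1 ✓]
40^12 ≡ 1 (mod 61)  [q = 5: ≡ 1 ✗]
The check at q = 5 fails, so 40 generates a proper subgroup.

No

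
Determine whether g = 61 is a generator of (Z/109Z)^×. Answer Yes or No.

No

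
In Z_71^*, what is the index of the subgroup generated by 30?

10

By Lagrange's theorem, ord_71(30) divides φ(71) = 71 − 1 = 70 = 2 · 5 · 7.
Divisors of 70: 1, 2, 5, 7, 10, 14, 35, 70.
Compute 30^d (mod 71) for the divisors d until we hit 1:
30^1 ≡ 30 (mod 71)
30^2 ≡ 48 (mod 71)
30^5 ≡ 37 (mod 71)
30^7 ≡ 1 (mod 71) ✓
Thus |⟨30⟩| = ord(30) = 7.
[(Z/71Z)^× : ⟨30⟩] = 70/7 = 10.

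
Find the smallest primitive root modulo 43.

3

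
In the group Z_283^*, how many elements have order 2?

φ(283) = 283 − 1 = 282 = 2 · 3 · 47.
In a cyclic group of order 282, there are φ(d) elements of order d for each divisor d of 282, and zero for non-divisors.
2 | 282, and φ(2) = 2 − 1 = 1.

1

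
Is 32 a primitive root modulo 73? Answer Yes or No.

φ(73) = 73 − 1 = 72 = 2^3 · 3^2.
It suffices to check that the order of 32 is not a proper divisor of 72: compute 32^(72/q) for q ∈ {2, 3}.
32^36 ≡ 1 (mod 73)  [q = 2: ≡ 1 ✗]
32^24 ≡ 8 (mod 73)  [q = 3: ≢ 1 ✓]
The check at q = 2 fails, so 32 generates a proper subgroup.

No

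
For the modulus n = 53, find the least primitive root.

2

φ(53) = 53 − 1 = 52 = 2^2 · 13.
Test candidates g = 2, 3, … against the prime factors q ∈ {2, 13} of φ(53): g is a generator iff g^(52/q) ≢ 1 for every such q.
g = 2: 2^26 ≡ 52; 2^4 ≡ 16 — none is 1, so 2 is a primitive root.
So 2 is the smallest generator of (Z/53Z)^×.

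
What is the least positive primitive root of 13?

2

φ(13) = 13 − 1 = 12 = 2^2 · 3.
g is a primitive root iff g^(12/q) ≢ 1 (mod 13) for each prime q ∈ {2, 3}.
g = 2: 2^6 ≡ 12; 2^4 ≡ 3 — none is 1, so 2 is a primitive root.
The smallest primitive root modulo 13 is 2.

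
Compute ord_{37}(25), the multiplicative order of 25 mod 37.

18

ord(25) | φ(37) = 37 − 1 = 36 = 2^2 · 3^2.
Divisors of 36: 1, 2, 3, 4, 6, 9, 12, 18, 36.
Compute 25^d (mod 37) for the divisors d until we hit 1:
25^1 ≡ 25 (mod 37)
25^2 ≡ 33 (mod 37)
25^3 ≡ 11 (mod 37)
25^4 ≡ 16 (mod 37)
25^6 ≡ 10 (mod 37)
25^9 ≡ 36 (mod 37)
25^12 ≡ 26 (mod 37)
25^18 ≡ 1 (mod 37) ✓
So ord_37(25) = 18.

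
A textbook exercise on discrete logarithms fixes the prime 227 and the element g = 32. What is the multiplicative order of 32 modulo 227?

226

ord(32) | φ(227) = 227 − 1 = 226 = 2 · 113.
Divisors of 226: 1, 2, 113, 226.
Evaluate successive powers at the divisors of 226:
32^1 ≡ 32
32^2 ≡ 116
32^113 ≡ 226
32^226 ≡ 1
The smallest such exponent is 226, so the order of 32 is 226.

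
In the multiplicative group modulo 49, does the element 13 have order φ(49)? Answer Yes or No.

φ(49) = φ(7^2) = 7·(7−1) = 42 = 2 · 3 · 7.
An element g generates (Z/49Z)^× iff g^(42/q) ≢ 1 (mod 49) for each prime q ∈ {2, 3, 7}.
13^21 ≡ 48 (mod 49)  [q = 2: ≢ 1 ✓]
13^14 ≡ 1 (mod 49)  [q = 3: ≡ 1 ✗]
13^6 ≡ 15 (mod 49)  [q = 7: ≢ 1 ✓]
13^14 ≡ 1 shows ord(13) | 14, strictly less than φ(49); not a primitive root.

No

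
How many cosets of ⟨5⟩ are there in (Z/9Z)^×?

Since 5 ∈ (Z/9Z)^×, its order divides φ(9) = φ(3^2) = 3·(3−1) = 6 = 2 · 3.
Divisors of 6: 1, 2, 3, 6.
Evaluate successive powers at the divisors of 6:
5^1 ≡ 5 (mod 9)
5^2 ≡ 7 (mod 9)
5^3 ≡ 8 (mod 9)
5^6 ≡ 1 (mod 9) ✓
Thus |⟨5⟩| = ord(5) = 6.
[(Z/9Z)^× : ⟨5⟩] = 6/6 = 1.

1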